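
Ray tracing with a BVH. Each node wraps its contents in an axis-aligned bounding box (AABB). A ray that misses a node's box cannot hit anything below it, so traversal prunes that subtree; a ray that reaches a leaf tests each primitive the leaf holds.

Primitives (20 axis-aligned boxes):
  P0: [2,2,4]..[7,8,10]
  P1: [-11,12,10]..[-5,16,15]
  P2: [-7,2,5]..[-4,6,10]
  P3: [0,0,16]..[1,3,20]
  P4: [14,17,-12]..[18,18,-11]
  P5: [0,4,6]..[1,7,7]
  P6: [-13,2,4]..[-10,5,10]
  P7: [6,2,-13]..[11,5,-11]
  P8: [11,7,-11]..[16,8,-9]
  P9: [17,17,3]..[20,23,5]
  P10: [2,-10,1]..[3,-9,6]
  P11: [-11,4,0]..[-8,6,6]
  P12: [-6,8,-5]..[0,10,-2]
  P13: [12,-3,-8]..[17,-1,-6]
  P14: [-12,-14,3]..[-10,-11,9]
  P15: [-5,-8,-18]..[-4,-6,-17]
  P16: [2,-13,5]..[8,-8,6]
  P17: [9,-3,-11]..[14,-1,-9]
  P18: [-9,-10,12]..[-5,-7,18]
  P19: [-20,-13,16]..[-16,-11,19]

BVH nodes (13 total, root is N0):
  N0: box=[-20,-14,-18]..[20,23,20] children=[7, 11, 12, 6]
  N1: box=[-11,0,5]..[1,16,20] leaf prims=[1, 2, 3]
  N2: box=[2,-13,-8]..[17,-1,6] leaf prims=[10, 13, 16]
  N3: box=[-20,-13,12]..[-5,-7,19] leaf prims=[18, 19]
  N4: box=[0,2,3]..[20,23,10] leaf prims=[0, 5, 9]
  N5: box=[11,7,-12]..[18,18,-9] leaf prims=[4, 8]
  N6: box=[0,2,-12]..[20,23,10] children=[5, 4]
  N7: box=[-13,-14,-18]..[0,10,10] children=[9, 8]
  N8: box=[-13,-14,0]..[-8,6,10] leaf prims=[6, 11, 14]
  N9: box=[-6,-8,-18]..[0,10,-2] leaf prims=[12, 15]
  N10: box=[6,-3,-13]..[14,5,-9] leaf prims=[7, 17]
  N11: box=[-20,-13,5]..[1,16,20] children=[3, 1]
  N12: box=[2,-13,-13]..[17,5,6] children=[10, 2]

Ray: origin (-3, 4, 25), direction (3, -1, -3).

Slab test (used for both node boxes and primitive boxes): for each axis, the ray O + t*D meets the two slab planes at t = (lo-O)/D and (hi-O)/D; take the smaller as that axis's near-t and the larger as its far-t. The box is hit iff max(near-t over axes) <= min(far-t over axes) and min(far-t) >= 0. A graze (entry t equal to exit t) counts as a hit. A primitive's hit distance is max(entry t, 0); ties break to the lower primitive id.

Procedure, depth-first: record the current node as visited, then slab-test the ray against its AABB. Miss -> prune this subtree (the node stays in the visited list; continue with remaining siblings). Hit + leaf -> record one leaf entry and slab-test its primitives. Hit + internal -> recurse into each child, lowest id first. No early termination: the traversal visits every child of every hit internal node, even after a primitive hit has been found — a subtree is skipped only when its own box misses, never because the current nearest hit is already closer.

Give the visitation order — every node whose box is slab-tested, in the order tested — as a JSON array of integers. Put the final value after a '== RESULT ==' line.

Traverse from the root:
N0 x:[-17/3,23/3] y:[-19,18] z:[5/3,43/3] -> hit [5/3,23/3], descend [6, 7, 11, 12]
  N6 x:[1,23/3] y:[-19,2] z:[5,37/3] -> miss, prune
  N7 x:[-10/3,1] y:[-6,18] z:[5,43/3] -> miss, prune
  N11 x:[-17/3,4/3] y:[-12,17] z:[5/3,20/3] -> miss, prune
  N12 x:[5/3,20/3] y:[-1,17] z:[19/3,38/3] -> hit [19/3,20/3], descend [2, 10]
    N2 x:[5/3,20/3] y:[5,17] z:[19/3,11] -> hit [19/3,20/3] leaf, test {P10(miss), P13(miss), P16(miss)}
    N10 x:[3,17/3] y:[-1,7] z:[34/3,38/3] -> miss, prune

Summary -> nodes [0, 6, 7, 11, 12, 2, 10]; box-tests=7; leaf-entries=1; first=miss

== RESULT ==
[0, 6, 7, 11, 12, 2, 10]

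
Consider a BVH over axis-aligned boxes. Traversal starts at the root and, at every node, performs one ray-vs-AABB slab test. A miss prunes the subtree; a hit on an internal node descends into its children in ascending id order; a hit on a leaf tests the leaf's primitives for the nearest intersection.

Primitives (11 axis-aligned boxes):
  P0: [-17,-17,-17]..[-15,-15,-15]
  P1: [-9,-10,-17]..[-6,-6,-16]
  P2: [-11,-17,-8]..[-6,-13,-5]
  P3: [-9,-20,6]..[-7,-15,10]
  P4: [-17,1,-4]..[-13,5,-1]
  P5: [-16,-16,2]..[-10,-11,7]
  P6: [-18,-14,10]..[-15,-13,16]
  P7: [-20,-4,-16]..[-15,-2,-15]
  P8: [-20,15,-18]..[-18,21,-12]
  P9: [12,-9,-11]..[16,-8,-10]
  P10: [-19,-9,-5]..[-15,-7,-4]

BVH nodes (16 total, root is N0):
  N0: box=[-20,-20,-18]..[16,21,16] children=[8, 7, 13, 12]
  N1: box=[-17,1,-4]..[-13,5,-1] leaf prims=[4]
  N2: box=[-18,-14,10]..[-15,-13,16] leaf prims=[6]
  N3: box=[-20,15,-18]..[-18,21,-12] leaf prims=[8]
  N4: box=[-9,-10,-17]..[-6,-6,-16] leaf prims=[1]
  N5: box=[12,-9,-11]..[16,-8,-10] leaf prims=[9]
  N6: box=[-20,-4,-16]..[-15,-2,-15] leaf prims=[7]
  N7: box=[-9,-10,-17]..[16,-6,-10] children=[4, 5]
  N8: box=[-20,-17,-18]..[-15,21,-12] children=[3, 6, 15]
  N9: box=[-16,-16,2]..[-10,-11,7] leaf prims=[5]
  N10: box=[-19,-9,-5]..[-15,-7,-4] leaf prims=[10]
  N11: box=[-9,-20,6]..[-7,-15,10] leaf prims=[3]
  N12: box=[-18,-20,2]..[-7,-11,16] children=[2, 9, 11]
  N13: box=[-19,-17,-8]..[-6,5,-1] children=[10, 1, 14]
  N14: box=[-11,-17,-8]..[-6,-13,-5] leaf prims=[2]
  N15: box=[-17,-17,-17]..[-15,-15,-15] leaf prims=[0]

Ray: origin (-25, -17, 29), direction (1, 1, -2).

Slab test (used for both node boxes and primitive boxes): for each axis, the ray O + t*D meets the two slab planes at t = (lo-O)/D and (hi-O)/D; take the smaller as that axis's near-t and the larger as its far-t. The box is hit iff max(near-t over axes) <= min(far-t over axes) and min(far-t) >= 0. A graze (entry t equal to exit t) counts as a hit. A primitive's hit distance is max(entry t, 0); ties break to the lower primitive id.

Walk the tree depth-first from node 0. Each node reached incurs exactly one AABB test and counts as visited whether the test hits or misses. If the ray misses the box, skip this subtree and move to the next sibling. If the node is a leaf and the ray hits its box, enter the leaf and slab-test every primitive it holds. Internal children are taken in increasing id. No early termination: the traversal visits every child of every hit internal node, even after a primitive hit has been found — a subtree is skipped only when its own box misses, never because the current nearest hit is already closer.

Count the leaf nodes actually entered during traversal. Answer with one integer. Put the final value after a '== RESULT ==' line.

Trace the traversal:
N0 x:[5,41] y:[-3,38] z:[13/2,47/2] -> hit [13/2,47/2], descend [7, 8, 12, 13]
  N7 x:[16,41] y:[7,11] z:[39/2,23] -> miss, prune
  N8 x:[5,10] y:[0,38] z:[41/2,47/2] -> miss, prune
  N12 x:[7,18] y:[-3,6] z:[13/2,27/2] -> miss, prune
  N13 x:[6,19] y:[0,22] z:[15,37/2] -> hit [15,37/2], descend [1, 10, 14]
    N1 x:[8,12] y:[18,22] z:[15,33/2] -> miss, prune
    N10 x:[6,10] y:[8,10] z:[33/2,17] -> miss, prune
    N14 x:[14,19] y:[0,4] z:[17,37/2] -> miss, prune

Summary -> nodes [0, 7, 8, 12, 13, 1, 10, 14]; box-tests=8; leaf-entries=0; first=miss

== RESULT ==
0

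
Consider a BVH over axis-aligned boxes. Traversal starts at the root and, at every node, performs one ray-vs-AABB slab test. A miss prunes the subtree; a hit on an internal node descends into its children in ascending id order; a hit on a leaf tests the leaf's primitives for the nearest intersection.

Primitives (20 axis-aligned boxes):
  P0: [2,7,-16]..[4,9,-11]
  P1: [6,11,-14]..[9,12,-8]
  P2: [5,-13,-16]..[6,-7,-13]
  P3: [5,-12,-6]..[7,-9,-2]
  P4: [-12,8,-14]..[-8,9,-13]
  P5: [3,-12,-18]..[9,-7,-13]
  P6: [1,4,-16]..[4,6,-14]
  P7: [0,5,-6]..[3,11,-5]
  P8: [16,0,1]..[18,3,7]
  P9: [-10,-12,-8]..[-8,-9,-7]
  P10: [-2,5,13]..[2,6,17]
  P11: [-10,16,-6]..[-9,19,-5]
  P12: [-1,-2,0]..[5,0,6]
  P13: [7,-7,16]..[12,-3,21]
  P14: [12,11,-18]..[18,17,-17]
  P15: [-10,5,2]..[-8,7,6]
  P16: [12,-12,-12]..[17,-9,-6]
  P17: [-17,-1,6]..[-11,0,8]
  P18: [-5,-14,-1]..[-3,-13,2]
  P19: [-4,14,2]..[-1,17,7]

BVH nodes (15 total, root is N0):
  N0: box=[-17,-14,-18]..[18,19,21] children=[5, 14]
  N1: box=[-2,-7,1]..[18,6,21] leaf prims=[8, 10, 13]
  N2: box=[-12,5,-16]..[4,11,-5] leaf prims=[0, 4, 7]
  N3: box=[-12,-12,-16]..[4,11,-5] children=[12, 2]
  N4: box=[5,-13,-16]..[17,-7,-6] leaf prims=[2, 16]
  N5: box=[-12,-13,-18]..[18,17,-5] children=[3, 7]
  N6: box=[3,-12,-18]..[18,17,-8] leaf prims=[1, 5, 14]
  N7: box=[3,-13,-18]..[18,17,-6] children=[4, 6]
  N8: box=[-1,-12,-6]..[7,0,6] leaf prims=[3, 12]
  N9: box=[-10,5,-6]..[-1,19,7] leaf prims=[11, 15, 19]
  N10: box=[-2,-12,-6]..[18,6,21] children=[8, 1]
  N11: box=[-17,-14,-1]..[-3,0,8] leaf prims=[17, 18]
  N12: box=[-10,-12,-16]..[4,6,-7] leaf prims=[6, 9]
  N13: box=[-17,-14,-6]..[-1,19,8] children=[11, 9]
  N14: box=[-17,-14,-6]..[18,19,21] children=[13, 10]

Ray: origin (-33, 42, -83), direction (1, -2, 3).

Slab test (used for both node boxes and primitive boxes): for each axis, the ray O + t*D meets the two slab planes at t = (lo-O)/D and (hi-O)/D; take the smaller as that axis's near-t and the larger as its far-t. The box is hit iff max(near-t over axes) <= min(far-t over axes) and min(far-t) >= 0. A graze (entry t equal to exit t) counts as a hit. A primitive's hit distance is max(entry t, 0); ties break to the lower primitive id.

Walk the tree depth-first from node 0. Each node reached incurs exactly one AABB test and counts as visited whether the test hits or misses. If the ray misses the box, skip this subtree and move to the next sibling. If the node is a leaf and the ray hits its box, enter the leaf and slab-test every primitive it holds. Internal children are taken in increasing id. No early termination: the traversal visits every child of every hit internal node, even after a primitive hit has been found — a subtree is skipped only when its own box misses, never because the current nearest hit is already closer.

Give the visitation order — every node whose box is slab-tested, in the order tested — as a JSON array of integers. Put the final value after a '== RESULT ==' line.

Traverse from the root:
N0 x:[16,51] y:[23/2,28] z:[65/3,104/3] -> hit [65/3,28], descend [5, 14]
  N5 x:[21,51] y:[25/2,55/2] z:[65/3,26] -> hit [65/3,26], descend [3, 7]
    N3 x:[21,37] y:[31/2,27] z:[67/3,26] -> hit [67/3,26], descend [2, 12]
      N2 x:[21,37] y:[31/2,37/2] z:[67/3,26] -> miss, prune
      N12 x:[23,37] y:[18,27] z:[67/3,76/3] -> hit [23,76/3] leaf, test {P6(miss), P9(miss)}
    N7 x:[36,51] y:[25/2,55/2] z:[65/3,77/3] -> miss, prune
  N14 x:[16,51] y:[23/2,28] z:[77/3,104/3] -> hit [77/3,28], descend [10, 13]
    N10 x:[31,51] y:[18,27] z:[77/3,104/3] -> miss, prune
    N13 x:[16,32] y:[23/2,28] z:[77/3,91/3] -> hit [77/3,28], descend [9, 11]
      N9 x:[23,32] y:[23/2,37/2] z:[77/3,30] -> miss, prune
      N11 x:[16,30] y:[21,28] z:[82/3,91/3] -> hit [82/3,28] leaf, test {P17(miss), P18@t=28}

order=[0, 5, 3, 2, 12, 7, 14, 10, 13, 9, 11]  |boxes|=11  |leaves|=2  hit=P18

== RESULT ==
[0, 5, 3, 2, 12, 7, 14, 10, 13, 9, 11]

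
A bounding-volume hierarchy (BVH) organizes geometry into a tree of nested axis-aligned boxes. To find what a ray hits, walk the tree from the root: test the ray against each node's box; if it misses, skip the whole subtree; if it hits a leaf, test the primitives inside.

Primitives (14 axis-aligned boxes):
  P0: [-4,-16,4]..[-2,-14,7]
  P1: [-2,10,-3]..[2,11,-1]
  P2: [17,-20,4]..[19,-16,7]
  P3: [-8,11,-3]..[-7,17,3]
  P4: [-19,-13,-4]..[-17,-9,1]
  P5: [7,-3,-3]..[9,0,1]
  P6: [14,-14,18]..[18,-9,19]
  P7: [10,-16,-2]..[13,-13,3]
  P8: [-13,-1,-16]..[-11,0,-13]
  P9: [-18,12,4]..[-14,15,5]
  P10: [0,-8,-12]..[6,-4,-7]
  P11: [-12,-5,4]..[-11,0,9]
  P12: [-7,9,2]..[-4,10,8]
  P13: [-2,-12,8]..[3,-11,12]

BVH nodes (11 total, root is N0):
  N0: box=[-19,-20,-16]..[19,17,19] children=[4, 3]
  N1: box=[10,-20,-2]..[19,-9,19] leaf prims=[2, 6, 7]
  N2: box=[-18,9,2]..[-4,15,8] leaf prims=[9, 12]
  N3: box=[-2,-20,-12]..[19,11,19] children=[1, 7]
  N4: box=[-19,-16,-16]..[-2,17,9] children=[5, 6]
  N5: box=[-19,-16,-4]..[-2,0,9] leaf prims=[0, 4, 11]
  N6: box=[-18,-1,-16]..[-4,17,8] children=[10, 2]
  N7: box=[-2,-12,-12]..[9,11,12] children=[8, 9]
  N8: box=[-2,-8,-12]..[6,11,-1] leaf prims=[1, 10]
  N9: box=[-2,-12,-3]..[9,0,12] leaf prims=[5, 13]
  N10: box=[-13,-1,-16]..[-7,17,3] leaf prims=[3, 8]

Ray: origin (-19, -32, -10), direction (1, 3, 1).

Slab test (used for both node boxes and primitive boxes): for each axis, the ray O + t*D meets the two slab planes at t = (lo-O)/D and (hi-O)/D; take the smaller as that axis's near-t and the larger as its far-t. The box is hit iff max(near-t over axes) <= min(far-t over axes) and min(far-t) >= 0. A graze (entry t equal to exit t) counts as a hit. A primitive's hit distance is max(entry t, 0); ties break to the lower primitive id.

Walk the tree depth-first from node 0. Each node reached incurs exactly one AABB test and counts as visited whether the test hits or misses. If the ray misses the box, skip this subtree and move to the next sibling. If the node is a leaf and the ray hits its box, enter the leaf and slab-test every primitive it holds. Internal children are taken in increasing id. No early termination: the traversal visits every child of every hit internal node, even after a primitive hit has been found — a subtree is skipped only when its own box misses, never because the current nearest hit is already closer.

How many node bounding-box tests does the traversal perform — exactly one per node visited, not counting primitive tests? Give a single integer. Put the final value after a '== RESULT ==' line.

Walk:
N0 x:[0,38] y:[4,49/3] z:[-6,29] -> hit [4,49/3], descend [3, 4]
  N3 x:[17,38] y:[4,43/3] z:[-2,29] -> miss, prune
  N4 x:[0,17] y:[16/3,49/3] z:[-6,19] -> hit [16/3,49/3], descend [5, 6]
    N5 x:[0,17] y:[16/3,32/3] z:[6,19] -> hit [6,32/3] leaf, test {P0(miss), P4(miss), P11(miss)}
    N6 x:[1,15] y:[31/3,49/3] z:[-6,18] -> hit [31/3,15], descend [2, 10]
      N2 x:[1,15] y:[41/3,47/3] z:[12,18] -> hit [41/3,15] leaf, test {P9(miss), P12@t=41/3}
      N10 x:[6,12] y:[31/3,49/3] z:[-6,13] -> hit [31/3,12] leaf, test {P3(miss), P8(miss)}

Summary -> nodes [0, 3, 4, 5, 6, 2, 10]; box-tests=7; leaf-entries=3; first=P12

== RESULT ==
7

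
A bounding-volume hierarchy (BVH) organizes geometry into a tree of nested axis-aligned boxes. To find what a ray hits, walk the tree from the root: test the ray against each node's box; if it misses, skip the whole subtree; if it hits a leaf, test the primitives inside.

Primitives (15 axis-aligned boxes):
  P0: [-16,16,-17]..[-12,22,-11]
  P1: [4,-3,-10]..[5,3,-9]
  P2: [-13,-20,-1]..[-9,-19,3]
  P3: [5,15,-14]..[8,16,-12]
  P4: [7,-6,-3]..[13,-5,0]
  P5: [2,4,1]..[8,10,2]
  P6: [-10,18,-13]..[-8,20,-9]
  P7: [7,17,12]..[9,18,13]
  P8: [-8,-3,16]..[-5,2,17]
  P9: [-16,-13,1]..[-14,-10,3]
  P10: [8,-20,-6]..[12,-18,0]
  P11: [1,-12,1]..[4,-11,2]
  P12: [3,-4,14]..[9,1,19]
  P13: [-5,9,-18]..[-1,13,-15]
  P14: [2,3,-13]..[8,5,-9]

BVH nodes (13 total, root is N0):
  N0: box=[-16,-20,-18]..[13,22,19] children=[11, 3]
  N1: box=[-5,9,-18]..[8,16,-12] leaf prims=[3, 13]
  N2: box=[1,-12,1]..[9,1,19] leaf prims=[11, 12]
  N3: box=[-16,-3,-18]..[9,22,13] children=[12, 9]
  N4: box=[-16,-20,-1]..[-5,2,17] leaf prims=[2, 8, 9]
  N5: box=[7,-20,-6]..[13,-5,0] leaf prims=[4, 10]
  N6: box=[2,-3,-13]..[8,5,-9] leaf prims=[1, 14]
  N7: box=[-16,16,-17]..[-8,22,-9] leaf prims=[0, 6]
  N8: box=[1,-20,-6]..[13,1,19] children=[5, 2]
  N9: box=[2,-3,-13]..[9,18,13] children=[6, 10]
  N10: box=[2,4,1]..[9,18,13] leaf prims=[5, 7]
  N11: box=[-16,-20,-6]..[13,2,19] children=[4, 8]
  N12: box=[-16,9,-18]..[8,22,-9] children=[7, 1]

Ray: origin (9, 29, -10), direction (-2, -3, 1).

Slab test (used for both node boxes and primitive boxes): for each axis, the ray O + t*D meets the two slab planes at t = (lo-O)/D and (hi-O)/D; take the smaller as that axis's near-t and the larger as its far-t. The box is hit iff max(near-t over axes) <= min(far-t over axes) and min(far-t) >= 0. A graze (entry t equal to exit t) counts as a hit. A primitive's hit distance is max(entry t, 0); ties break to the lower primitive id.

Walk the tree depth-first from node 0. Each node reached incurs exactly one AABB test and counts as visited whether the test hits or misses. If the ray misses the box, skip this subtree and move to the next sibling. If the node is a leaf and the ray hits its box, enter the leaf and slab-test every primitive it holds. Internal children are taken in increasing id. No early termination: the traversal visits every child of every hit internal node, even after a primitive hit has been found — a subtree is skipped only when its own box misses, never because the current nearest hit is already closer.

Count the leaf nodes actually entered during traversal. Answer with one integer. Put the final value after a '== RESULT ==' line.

Traverse from the root:
N0 x:[-2,25/2] y:[7/3,49/3] z:[-8,29] -> hit [7/3,25/2], descend [3, 11]
  N3 x:[0,25/2] y:[7/3,32/3] z:[-8,23] -> hit [7/3,32/3], descend [9, 12]
    N9 x:[0,7/2] y:[11/3,32/3] z:[-3,23] -> miss, prune
    N12 x:[1/2,25/2] y:[7/3,20/3] z:[-8,1] -> miss, prune
  N11 x:[-2,25/2] y:[9,49/3] z:[4,29] -> hit [9,25/2], descend [4, 8]
    N4 x:[7,25/2] y:[9,49/3] z:[9,27] -> hit [9,25/2] leaf, test {P2(miss), P8(miss), P9(miss)}
    N8 x:[-2,4] y:[28/3,49/3] z:[4,29] -> miss, prune

7 AABB tests over nodes [0, 3, 9, 12, 11, 4, 8]; 1 leaf entered; closest miss.

== RESULT ==
1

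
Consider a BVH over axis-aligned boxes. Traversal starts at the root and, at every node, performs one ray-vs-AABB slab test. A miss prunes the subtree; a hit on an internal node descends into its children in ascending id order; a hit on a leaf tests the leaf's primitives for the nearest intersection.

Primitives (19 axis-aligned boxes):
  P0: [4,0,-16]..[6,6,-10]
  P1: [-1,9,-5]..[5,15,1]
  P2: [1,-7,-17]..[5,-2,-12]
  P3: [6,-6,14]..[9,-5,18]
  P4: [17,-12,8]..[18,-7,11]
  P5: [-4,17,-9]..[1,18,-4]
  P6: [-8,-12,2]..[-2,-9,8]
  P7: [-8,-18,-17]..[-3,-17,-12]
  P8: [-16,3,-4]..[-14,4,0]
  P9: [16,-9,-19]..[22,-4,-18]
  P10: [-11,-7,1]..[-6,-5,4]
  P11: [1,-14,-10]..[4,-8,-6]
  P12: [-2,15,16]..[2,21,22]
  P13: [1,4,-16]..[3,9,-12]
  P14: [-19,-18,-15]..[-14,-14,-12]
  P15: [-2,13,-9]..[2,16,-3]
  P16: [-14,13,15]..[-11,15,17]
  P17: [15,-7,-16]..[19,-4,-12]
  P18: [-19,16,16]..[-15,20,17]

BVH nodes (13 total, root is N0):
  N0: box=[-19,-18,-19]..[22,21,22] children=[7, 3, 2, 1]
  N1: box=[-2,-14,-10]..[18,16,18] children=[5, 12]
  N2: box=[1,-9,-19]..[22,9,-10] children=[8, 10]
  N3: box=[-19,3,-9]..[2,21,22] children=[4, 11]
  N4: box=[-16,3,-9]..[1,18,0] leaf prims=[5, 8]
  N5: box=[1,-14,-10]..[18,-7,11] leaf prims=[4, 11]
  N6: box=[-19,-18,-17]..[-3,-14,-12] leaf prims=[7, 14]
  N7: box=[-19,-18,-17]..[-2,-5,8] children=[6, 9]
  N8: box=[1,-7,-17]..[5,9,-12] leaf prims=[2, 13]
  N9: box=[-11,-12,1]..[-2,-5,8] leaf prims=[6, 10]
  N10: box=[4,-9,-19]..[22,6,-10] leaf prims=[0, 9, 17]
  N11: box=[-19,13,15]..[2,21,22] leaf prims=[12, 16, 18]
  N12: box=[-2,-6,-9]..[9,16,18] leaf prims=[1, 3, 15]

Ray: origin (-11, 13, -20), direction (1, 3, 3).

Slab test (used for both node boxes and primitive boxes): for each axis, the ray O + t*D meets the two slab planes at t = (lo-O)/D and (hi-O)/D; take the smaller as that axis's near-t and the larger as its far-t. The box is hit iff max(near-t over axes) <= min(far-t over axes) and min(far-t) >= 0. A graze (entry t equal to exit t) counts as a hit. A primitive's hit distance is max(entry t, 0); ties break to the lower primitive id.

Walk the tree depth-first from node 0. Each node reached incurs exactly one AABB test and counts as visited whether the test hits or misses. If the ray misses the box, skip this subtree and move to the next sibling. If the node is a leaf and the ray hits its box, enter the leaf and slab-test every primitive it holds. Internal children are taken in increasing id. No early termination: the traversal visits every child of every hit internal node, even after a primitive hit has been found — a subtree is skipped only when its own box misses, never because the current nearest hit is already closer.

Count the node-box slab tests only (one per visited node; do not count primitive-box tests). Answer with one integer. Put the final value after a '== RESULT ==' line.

Trace the traversal:
N0 x:[-8,33] y:[-31/3,8/3] z:[1/3,14] -> hit [1/3,8/3], descend [1, 2, 3, 7]
  N1 x:[9,29] y:[-9,1] z:[10/3,38/3] -> miss, prune
  N2 x:[12,33] y:[-22/3,-4/3] z:[1/3,10/3] -> miss, prune
  N3 x:[-8,13] y:[-10/3,8/3] z:[11/3,14] -> miss, prune
  N7 x:[-8,9] y:[-31/3,-6] z:[1,28/3] -> miss, prune

5 AABB tests over nodes [0, 1, 2, 3, 7]; 0 leaves entered; closest miss.

== RESULT ==
5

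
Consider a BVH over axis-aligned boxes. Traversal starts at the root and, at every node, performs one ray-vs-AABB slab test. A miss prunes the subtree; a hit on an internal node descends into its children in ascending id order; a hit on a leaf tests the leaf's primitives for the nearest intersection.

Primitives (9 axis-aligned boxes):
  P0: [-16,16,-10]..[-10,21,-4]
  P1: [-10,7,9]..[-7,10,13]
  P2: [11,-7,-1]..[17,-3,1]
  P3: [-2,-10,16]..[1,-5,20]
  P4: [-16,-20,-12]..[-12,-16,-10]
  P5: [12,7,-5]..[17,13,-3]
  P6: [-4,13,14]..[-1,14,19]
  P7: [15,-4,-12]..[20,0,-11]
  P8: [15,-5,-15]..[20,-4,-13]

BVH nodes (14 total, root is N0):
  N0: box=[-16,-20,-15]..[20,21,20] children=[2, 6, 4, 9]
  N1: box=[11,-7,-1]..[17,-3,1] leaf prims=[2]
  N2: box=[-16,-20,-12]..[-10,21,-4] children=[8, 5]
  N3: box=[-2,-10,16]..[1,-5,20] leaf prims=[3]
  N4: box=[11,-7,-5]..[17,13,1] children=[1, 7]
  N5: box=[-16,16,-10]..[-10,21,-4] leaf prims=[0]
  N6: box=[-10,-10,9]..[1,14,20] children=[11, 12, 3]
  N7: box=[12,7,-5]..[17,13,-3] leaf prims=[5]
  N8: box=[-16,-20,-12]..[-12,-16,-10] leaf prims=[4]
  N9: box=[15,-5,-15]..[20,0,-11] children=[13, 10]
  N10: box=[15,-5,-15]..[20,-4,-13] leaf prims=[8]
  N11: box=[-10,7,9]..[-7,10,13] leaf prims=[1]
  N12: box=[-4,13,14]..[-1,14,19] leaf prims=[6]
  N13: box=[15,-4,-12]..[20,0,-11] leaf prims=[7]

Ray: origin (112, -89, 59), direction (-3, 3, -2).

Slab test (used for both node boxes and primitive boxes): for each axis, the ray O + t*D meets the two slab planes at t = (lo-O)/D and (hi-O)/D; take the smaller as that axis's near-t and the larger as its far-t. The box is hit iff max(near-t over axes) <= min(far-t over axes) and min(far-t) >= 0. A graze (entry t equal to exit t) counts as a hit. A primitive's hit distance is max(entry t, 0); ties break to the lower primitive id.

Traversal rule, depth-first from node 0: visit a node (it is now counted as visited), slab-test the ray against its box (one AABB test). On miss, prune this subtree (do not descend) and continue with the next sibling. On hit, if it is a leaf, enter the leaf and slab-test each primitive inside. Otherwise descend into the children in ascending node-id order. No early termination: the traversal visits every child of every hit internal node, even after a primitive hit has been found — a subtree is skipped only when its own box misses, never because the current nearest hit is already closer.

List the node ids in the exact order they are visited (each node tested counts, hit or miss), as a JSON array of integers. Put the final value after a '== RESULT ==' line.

Walk:
N0 x:[92/3,128/3] y:[23,110/3] z:[39/2,37] -> hit [92/3,110/3], descend [2, 4, 6, 9]
  N2 x:[122/3,128/3] y:[23,110/3] z:[63/2,71/2] -> miss, prune
  N4 x:[95/3,101/3] y:[82/3,34] z:[29,32] -> hit [95/3,32], descend [1, 7]
    N1 x:[95/3,101/3] y:[82/3,86/3] z:[29,30] -> miss, prune
    N7 x:[95/3,100/3] y:[32,34] z:[31,32] -> hit [32,32] leaf, test {P5@t=32}
  N6 x:[37,122/3] y:[79/3,103/3] z:[39/2,25] -> miss, prune
  N9 x:[92/3,97/3] y:[28,89/3] z:[35,37] -> miss, prune

order=[0, 2, 4, 1, 7, 6, 9]  |boxes|=7  |leaves|=1  hit=P5

== RESULT ==
[0, 2, 4, 1, 7, 6, 9]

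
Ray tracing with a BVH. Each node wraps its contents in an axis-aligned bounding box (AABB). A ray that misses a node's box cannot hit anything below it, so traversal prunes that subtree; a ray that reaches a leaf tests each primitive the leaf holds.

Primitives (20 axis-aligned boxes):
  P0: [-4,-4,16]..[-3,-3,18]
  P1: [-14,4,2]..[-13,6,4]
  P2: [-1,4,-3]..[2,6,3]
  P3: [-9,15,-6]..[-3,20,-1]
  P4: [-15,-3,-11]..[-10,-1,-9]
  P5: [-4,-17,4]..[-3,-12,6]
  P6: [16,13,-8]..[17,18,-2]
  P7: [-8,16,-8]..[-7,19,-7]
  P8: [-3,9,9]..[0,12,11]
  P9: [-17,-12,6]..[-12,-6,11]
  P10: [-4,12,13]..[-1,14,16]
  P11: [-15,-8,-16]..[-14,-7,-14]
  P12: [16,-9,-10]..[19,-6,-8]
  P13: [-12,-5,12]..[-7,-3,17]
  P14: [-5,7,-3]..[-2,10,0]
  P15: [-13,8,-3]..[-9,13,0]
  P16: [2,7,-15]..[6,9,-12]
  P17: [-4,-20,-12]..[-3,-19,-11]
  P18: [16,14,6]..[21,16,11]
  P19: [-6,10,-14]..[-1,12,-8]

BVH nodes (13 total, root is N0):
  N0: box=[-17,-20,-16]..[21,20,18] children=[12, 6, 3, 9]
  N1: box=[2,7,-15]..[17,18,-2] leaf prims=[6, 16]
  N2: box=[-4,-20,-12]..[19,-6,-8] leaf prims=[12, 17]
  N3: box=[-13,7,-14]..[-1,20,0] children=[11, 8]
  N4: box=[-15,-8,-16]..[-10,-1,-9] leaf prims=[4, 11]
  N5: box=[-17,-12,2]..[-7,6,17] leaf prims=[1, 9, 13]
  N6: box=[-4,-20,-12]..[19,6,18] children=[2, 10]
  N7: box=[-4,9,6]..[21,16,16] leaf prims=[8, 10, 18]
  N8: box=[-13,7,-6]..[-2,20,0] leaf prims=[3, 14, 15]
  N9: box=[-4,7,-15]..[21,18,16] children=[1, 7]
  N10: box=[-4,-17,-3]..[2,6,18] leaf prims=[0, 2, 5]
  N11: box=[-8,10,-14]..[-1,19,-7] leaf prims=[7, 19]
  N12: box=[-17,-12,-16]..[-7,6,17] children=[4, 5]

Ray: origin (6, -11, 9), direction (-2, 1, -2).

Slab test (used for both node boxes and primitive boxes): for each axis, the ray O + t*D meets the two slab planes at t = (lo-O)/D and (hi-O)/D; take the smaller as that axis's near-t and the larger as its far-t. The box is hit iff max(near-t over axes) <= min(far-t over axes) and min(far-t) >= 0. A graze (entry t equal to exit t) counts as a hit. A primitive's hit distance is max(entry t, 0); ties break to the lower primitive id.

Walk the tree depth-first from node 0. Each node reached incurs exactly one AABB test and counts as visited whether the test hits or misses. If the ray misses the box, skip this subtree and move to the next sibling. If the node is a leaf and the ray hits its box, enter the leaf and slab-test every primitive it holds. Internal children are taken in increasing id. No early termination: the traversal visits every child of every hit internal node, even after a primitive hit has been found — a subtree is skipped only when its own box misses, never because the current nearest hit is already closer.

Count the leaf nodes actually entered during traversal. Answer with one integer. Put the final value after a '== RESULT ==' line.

Traverse from the root:
N0 x:[-15/2,23/2] y:[-9,31] z:[-9/2,25/2] -> hit [-9/2,23/2], descend [3, 6, 9, 12]
  N3 x:[7/2,19/2] y:[18,31] z:[9/2,23/2] -> miss, prune
  N6 x:[-13/2,5] y:[-9,17] z:[-9/2,21/2] -> hit [-9/2,5], descend [2, 10]
    N2 x:[-13/2,5] y:[-9,5] z:[17/2,21/2] -> miss, prune
    N10 x:[2,5] y:[-6,17] z:[-9/2,6] -> hit [2,5] leaf, test {P0(miss), P2(miss), P5(miss)}
  N9 x:[-15/2,5] y:[18,29] z:[-7/2,12] -> miss, prune
  N12 x:[13/2,23/2] y:[-1,17] z:[-4,25/2] -> hit [13/2,23/2], descend [4, 5]
    N4 x:[8,21/2] y:[3,10] z:[9,25/2] -> hit [9,10] leaf, test {P4@t=9, P11(miss)}
    N5 x:[13/2,23/2] y:[-1,17] z:[-4,7/2] -> miss, prune

Summary -> nodes [0, 3, 6, 2, 10, 9, 12, 4, 5]; box-tests=9; leaf-entries=2; first=P4

== RESULT ==
2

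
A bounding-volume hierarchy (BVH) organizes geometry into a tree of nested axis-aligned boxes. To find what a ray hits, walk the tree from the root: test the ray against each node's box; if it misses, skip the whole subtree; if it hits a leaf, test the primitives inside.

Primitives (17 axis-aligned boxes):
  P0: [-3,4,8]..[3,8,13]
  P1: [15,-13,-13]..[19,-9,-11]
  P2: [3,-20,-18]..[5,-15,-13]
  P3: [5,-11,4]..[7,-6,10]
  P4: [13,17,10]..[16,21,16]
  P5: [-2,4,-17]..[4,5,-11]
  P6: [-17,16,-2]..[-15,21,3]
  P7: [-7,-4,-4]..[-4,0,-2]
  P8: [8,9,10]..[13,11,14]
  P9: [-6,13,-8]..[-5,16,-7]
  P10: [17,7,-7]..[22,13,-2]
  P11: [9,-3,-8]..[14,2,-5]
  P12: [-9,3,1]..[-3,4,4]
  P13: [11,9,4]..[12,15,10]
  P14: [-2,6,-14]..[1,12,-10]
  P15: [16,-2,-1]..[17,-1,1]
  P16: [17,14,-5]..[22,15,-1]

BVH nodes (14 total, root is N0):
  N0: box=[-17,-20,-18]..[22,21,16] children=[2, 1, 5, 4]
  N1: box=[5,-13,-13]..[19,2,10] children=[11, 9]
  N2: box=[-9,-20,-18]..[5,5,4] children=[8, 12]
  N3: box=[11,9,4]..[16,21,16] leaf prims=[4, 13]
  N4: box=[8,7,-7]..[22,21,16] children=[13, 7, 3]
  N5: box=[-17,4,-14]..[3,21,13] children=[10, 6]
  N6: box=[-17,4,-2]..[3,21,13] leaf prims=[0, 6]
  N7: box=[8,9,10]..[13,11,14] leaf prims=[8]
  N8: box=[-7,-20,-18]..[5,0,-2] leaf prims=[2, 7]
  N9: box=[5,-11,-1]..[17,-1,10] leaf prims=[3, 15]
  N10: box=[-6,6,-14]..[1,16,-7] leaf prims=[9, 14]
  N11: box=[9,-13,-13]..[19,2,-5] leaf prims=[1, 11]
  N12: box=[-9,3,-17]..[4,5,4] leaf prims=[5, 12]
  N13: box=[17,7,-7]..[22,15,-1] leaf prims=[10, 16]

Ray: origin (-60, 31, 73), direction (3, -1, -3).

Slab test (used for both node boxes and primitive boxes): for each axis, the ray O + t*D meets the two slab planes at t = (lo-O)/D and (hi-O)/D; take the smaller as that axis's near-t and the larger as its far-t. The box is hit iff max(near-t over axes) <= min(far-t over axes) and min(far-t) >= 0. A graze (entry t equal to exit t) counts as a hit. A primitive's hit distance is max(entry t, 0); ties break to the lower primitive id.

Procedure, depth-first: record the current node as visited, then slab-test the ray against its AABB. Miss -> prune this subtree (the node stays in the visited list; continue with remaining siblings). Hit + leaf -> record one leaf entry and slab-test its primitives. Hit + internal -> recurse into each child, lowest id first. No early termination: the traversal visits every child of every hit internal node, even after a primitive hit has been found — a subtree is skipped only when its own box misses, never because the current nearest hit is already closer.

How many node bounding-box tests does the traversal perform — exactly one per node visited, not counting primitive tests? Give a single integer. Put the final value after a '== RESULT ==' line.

Traverse from the root:
N0 x:[43/3,82/3] y:[10,51] z:[19,91/3] -> hit [19,82/3], descend [1, 2, 4, 5]
  N1 x:[65/3,79/3] y:[29,44] z:[21,86/3] -> miss, prune
  N2 x:[17,65/3] y:[26,51] z:[23,91/3] -> miss, prune
  N4 x:[68/3,82/3] y:[10,24] z:[19,80/3] -> hit [68/3,24], descend [3, 7, 13]
    N3 x:[71/3,76/3] y:[10,22] z:[19,23] -> miss, prune
    N7 x:[68/3,73/3] y:[20,22] z:[59/3,21] -> miss, prune
    N13 x:[77/3,82/3] y:[16,24] z:[74/3,80/3] -> miss, prune
  N5 x:[43/3,21] y:[10,27] z:[20,29] -> hit [20,21], descend [6, 10]
    N6 x:[43/3,21] y:[10,27] z:[20,25] -> hit [20,21] leaf, test {P0(miss), P6(miss)}
    N10 x:[18,61/3] y:[15,25] z:[80/3,29] -> miss, prune

Visited [0, 1, 2, 4, 3, 7, 13, 5, 6, 10]. Tests: 10 box, 1 leaf. Nearest: miss.

== RESULT ==
10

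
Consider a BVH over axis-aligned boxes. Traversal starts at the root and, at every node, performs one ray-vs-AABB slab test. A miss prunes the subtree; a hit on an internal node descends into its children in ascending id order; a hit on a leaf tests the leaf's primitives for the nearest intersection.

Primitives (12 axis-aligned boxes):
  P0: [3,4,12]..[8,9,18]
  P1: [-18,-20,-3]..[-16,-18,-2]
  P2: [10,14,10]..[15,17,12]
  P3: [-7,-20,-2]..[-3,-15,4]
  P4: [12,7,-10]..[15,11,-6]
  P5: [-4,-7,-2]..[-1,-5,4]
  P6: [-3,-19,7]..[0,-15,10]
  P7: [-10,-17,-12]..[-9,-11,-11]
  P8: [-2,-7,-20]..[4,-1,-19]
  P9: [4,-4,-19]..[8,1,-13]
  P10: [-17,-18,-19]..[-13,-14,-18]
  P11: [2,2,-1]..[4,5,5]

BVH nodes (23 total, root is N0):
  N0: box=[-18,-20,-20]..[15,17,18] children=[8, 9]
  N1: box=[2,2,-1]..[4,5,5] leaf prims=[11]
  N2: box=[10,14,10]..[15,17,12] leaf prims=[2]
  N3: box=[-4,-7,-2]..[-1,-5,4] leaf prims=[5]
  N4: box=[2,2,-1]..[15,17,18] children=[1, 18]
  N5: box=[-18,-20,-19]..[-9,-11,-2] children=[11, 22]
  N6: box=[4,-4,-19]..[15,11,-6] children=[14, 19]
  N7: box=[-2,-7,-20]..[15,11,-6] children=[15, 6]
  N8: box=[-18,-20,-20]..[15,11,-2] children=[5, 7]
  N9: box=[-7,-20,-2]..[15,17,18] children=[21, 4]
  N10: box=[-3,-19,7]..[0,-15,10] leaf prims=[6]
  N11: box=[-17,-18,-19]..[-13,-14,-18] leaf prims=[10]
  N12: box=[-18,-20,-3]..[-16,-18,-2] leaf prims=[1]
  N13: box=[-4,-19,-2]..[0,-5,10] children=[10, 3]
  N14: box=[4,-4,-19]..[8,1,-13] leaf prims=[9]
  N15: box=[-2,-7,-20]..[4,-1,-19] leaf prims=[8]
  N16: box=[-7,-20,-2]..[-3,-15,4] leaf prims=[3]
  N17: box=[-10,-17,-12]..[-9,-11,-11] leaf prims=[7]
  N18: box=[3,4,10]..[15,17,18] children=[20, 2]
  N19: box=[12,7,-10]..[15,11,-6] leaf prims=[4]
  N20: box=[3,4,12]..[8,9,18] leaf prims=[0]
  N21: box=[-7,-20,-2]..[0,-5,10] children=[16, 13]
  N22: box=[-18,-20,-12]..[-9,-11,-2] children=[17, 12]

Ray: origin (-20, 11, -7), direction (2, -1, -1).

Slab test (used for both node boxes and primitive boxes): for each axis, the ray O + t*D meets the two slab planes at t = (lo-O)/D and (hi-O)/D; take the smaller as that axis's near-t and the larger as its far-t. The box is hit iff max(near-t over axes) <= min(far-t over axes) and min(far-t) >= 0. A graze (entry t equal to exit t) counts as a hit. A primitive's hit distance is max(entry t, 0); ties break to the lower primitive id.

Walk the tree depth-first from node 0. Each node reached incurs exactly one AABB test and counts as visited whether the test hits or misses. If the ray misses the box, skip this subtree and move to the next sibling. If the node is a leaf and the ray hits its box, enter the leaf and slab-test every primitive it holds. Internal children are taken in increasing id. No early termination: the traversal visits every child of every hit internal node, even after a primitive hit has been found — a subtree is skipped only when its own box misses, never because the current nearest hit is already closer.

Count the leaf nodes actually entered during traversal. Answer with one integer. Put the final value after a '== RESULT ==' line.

Walk:
N0 x:[1,35/2] y:[-6,31] z:[-25,13] -> hit [1,13], descend [8, 9]
  N8 x:[1,35/2] y:[0,31] z:[-5,13] -> hit [1,13], descend [5, 7]
    N5 x:[1,11/2] y:[22,31] z:[-5,12] -> miss, prune
    N7 x:[9,35/2] y:[0,18] z:[-1,13] -> hit [9,13], descend [6, 15]
      N6 x:[12,35/2] y:[0,15] z:[-1,12] -> hit [12,12], descend [14, 19]
        N14 x:[12,14] y:[10,15] z:[6,12] -> hit [12,12] leaf, test {P9@t=12}
        N19 x:[16,35/2] y:[0,4] z:[-1,3] -> miss, prune
      N15 x:[9,12] y:[12,18] z:[12,13] -> hit [12,12] leaf, test {P8@t=12}
  N9 x:[13/2,35/2] y:[-6,31] z:[-25,-5] -> miss, prune

9 AABB tests over nodes [0, 8, 5, 7, 6, 14, 19, 15, 9]; 2 leaves entered; closest P8.

== RESULT ==
2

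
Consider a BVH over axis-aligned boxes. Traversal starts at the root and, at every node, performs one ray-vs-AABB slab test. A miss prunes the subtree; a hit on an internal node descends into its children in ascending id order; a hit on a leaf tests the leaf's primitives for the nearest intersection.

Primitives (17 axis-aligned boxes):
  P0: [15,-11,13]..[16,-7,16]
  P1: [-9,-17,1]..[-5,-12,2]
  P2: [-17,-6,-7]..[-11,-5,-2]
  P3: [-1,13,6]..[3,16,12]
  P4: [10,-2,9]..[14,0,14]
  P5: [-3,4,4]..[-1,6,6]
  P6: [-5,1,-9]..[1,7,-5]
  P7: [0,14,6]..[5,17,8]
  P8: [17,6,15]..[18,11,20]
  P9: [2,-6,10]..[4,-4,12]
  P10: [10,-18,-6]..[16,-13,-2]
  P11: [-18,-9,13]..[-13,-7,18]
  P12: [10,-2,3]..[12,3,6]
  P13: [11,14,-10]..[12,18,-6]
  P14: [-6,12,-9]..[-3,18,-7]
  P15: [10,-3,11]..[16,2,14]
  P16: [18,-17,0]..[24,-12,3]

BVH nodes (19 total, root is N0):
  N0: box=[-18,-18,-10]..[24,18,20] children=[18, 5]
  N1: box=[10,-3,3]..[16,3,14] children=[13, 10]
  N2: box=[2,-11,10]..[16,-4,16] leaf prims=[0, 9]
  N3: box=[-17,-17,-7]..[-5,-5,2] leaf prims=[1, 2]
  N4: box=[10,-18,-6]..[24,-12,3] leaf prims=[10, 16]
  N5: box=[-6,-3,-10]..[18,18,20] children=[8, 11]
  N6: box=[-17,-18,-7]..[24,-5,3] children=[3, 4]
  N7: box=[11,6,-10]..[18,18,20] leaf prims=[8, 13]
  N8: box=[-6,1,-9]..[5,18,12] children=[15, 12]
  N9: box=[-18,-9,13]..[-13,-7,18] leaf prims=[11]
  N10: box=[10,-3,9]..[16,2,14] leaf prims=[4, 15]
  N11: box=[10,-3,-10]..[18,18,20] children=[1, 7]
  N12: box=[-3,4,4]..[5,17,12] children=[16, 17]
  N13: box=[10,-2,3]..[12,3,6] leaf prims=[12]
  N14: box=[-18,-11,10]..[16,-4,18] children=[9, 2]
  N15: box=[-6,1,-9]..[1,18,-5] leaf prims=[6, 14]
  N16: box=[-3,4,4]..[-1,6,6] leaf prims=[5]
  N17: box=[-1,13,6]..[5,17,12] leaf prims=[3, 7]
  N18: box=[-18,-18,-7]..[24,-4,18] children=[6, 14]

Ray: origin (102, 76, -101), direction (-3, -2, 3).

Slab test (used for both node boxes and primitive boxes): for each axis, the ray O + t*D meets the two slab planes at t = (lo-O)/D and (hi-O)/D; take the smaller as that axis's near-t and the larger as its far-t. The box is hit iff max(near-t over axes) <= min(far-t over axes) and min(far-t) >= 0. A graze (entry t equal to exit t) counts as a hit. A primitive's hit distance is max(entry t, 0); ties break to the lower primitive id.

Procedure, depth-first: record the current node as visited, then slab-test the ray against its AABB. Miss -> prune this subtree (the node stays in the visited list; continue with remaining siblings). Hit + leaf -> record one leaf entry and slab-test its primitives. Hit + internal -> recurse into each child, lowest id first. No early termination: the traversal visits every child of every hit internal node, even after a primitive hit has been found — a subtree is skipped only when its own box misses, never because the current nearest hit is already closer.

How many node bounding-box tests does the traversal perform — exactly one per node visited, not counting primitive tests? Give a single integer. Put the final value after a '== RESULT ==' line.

Walk:
N0 x:[26,40] y:[29,47] z:[91/3,121/3] -> hit [91/3,40], descend [5, 18]
  N5 x:[28,36] y:[29,79/2] z:[91/3,121/3] -> hit [91/3,36], descend [8, 11]
    N8 x:[97/3,36] y:[29,75/2] z:[92/3,113/3] -> hit [97/3,36], descend [12, 15]
      N12 x:[97/3,35] y:[59/2,36] z:[35,113/3] -> hit [35,35], descend [16, 17]
        N16 x:[103/3,35] y:[35,36] z:[35,107/3] -> hit [35,35] leaf, test {P5@t=35}
        N17 x:[97/3,103/3] y:[59/2,63/2] z:[107/3,113/3] -> miss, prune
      N15 x:[101/3,36] y:[29,75/2] z:[92/3,32] -> miss, prune
    N11 x:[28,92/3] y:[29,79/2] z:[91/3,121/3] -> hit [91/3,92/3], descend [1, 7]
      N1 x:[86/3,92/3] y:[73/2,79/2] z:[104/3,115/3] -> miss, prune
      N7 x:[28,91/3] y:[29,35] z:[91/3,121/3] -> hit [91/3,91/3] leaf, test {P8(miss), P13@t=91/3}
  N18 x:[26,40] y:[40,47] z:[94/3,119/3] -> miss, prune

11 AABB tests over nodes [0, 5, 8, 12, 16, 17, 15, 11, 1, 7, 18]; 2 leaves entered; closest P13.

== RESULT ==
11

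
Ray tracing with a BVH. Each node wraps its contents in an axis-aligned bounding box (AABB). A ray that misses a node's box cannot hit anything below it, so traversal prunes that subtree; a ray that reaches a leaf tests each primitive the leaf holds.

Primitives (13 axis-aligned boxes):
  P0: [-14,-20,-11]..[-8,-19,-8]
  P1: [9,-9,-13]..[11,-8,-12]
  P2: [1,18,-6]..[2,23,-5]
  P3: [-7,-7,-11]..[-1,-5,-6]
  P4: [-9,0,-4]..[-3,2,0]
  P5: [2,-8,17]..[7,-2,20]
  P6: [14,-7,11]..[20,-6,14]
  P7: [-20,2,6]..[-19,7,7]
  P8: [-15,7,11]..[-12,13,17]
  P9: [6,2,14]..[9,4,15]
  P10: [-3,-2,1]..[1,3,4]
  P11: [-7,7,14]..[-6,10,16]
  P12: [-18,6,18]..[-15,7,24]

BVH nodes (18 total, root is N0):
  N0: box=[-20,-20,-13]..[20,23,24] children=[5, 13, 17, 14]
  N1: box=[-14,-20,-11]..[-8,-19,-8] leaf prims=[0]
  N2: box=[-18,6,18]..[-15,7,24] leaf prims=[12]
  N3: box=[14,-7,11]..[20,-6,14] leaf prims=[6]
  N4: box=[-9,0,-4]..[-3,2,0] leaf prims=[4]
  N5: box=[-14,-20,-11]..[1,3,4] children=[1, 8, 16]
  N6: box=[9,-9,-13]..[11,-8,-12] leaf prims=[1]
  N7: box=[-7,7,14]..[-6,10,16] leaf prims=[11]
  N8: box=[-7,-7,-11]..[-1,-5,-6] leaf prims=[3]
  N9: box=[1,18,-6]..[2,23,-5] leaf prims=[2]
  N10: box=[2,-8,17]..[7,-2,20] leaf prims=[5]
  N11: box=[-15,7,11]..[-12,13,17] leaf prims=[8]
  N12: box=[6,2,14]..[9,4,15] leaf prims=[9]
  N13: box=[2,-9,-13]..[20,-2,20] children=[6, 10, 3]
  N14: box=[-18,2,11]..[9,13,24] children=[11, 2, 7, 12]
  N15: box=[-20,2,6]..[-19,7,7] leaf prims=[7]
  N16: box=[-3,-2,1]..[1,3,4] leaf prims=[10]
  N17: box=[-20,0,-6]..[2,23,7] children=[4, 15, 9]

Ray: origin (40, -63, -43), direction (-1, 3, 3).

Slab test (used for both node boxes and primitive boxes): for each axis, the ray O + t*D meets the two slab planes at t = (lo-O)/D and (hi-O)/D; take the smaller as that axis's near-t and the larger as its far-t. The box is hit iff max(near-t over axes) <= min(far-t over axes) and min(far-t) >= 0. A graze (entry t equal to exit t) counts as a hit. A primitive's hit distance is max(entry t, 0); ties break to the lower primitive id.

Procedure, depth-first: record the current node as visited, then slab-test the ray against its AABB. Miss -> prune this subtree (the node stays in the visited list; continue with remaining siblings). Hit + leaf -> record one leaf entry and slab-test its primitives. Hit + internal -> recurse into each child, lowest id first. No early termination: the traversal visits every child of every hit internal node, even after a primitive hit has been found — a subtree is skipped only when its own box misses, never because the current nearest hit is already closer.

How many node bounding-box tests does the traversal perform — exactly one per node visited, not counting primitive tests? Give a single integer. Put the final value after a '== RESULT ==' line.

Trace the traversal:
N0 x:[20,60] y:[43/3,86/3] z:[10,67/3] -> hit [20,67/3], descend [5, 13, 14, 17]
  N5 x:[39,54] y:[43/3,22] z:[32/3,47/3] -> miss, prune
  N13 x:[20,38] y:[18,61/3] z:[10,21] -> hit [20,61/3], descend [3, 6, 10]
    N3 x:[20,26] y:[56/3,19] z:[18,19] -> miss, prune
    N6 x:[29,31] y:[18,55/3] z:[10,31/3] -> miss, prune
    N10 x:[33,38] y:[55/3,61/3] z:[20,21] -> miss, prune
  N14 x:[31,58] y:[65/3,76/3] z:[18,67/3] -> miss, prune
  N17 x:[38,60] y:[21,86/3] z:[37/3,50/3] -> miss, prune

Summary -> nodes [0, 5, 13, 3, 6, 10, 14, 17]; box-tests=8; leaf-entries=0; first=miss

== RESULT ==
8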